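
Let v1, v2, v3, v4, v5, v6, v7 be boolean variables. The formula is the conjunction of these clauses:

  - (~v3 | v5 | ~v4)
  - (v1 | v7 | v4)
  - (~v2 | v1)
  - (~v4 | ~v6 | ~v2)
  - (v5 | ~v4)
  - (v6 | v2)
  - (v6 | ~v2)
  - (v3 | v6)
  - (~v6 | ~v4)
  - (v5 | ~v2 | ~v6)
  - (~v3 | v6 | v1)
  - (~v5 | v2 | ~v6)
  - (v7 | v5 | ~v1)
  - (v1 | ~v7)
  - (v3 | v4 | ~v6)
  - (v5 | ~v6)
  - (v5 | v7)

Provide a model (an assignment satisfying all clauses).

v1=T, v2=T, v3=T, v4=F, v5=T, v6=T, v7=T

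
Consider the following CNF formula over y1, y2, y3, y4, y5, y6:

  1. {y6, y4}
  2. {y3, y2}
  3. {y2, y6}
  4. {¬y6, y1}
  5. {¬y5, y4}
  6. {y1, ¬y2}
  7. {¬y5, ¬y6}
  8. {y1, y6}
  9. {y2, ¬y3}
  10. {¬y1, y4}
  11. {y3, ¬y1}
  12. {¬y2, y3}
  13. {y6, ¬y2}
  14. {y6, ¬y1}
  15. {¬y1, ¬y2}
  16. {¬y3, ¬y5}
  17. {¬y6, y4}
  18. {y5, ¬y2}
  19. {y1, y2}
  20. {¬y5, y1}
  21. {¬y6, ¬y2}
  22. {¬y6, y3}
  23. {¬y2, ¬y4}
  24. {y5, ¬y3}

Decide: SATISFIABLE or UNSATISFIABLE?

UNSATISFIABLE

y2 = True:
  propagation gives y1=True; an empty clause results — contradiction.
y2 = False:
  propagation gives y3=True; an empty clause results — contradiction.
Every branch closes, so no satisfying assignment exists.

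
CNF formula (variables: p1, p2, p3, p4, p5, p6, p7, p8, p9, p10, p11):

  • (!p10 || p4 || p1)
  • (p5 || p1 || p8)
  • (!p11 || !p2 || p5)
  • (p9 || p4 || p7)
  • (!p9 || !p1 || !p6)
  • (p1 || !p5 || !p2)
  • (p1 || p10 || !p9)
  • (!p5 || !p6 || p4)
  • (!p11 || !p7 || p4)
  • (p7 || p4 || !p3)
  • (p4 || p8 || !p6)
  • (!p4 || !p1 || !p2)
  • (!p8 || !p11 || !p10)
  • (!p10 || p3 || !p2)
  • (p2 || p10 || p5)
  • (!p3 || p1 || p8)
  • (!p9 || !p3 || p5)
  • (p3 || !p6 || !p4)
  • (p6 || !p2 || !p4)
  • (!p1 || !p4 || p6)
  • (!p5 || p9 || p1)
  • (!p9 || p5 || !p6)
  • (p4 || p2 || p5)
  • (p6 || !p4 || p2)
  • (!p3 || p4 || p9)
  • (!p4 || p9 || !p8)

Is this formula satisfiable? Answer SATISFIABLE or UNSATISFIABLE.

Pure literal: p11 appears only negated; assign p11 = False.
Branch on p1: take p1 = True.
Set p2 = True and propagate.
  then p4 is forced to False.
The remaining clauses are satisfied by p3 = False, p5 = True, p6 = False, p7 = True, p8 = False, p9 = False, p10 = False.
So p1=T  p2=T  p3=F  p4=F  p5=T  p6=F  p7=T  p8=F  p9=F  p10=F  p11=F is a satisfying assignment.

SATISFIABLE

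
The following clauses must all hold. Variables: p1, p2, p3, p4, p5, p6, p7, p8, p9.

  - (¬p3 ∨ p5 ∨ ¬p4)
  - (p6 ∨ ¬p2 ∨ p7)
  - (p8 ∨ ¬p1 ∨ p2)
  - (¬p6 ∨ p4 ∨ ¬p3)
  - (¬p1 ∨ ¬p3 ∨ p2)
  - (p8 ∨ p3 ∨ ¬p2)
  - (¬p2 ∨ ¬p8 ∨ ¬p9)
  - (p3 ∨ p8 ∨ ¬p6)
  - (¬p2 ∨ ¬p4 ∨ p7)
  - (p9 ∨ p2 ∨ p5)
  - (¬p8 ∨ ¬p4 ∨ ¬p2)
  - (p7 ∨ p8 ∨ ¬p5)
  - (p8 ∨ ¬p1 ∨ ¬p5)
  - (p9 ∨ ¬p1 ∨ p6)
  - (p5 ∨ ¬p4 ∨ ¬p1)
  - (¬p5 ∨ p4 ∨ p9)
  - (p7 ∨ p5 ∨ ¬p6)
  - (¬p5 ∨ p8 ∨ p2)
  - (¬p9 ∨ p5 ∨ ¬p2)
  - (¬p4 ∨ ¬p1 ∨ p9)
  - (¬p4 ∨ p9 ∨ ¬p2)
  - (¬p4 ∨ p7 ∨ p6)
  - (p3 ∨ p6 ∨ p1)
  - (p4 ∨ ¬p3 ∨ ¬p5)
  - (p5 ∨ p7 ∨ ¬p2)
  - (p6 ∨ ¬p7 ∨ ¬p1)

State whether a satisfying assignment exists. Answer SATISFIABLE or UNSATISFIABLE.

SATISFIABLE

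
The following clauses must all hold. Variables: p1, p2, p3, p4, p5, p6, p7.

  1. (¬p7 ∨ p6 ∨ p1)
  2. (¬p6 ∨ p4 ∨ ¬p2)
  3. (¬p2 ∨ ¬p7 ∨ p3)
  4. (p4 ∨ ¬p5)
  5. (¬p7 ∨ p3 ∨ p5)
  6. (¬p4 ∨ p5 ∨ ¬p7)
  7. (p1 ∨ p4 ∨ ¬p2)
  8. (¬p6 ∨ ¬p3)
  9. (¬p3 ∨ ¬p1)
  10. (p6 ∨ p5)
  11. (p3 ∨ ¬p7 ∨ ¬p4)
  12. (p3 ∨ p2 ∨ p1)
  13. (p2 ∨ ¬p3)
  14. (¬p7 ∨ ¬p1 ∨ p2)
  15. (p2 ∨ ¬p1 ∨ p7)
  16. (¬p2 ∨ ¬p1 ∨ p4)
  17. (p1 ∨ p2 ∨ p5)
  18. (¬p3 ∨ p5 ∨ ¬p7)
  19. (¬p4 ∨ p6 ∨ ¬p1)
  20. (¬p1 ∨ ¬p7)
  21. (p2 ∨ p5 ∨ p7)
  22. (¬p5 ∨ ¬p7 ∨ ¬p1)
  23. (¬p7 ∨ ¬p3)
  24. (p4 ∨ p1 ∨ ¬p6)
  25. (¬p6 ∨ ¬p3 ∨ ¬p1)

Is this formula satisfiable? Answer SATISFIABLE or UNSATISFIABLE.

Try p1 = False.
The remaining clauses are satisfied by p2 = True, p3 = False, p4 = True, p5 = True, p6 = True, p7 = False.
Every clause has at least one true literal under this assignment.
So p1=False, p2=True, p3=False, p4=True, p5=True, p6=True, p7=False is a satisfying assignment.

SATISFIABLE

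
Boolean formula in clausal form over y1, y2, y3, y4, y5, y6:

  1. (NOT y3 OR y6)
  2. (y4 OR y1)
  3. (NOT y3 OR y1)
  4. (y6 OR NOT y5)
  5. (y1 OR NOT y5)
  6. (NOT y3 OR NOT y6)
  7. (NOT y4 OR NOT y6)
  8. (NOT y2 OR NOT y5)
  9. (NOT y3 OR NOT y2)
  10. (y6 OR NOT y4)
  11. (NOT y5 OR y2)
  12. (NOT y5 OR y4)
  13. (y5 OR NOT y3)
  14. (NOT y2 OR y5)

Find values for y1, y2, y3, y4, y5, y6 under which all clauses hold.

y1 = 1, y2 = 0, y3 = 0, y4 = 0, y5 = 0, y6 = 0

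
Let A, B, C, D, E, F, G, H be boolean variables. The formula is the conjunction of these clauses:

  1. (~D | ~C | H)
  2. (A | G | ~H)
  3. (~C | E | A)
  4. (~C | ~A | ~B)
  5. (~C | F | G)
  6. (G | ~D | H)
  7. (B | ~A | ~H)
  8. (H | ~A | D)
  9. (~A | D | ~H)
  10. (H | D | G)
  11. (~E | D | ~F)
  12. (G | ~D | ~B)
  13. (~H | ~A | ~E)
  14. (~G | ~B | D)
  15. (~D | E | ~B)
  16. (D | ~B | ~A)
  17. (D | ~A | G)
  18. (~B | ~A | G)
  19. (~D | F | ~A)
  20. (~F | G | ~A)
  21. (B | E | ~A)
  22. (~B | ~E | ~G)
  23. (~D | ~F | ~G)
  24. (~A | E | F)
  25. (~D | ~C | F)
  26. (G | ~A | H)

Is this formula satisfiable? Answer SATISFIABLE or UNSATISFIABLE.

SATISFIABLE

Pure literal: C appears only negated; assign C = False.
Branch on A: take A = False.
For the remaining variables, B = False, D = False, E = False, F = True, G = True, H = False works.
So A=0, B=0, C=0, D=0, E=0, F=1, G=1, H=0 is a satisfying assignment.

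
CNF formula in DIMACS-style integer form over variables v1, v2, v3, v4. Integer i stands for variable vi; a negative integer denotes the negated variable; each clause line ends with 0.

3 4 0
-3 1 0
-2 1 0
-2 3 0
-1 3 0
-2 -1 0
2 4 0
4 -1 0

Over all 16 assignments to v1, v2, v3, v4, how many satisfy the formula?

2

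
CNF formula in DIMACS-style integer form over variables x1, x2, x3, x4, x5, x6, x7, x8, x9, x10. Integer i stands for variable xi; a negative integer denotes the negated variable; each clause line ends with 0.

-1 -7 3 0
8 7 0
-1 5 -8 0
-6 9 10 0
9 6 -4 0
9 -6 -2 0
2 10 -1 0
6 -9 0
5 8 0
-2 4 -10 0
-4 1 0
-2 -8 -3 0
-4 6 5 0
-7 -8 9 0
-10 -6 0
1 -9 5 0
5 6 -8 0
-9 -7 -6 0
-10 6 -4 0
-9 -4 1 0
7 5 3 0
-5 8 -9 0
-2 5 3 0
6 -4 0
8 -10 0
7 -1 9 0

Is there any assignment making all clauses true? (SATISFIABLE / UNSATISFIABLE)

SATISFIABLE

Set x1 = True and propagate.
Try x2 = True.
For the remaining variables, x3 = False, x4 = True, x5 = True, x6 = True, x7 = False, x8 = True, x9 = True, x10 = False works.
So x1=True, x2=True, x3=False, x4=True, x5=True, x6=True, x7=False, x8=True, x9=True, x10=False is a satisfying assignment.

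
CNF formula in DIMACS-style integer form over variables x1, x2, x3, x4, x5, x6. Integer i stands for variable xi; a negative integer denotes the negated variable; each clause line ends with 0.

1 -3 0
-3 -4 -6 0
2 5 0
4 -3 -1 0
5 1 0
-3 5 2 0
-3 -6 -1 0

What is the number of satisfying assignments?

23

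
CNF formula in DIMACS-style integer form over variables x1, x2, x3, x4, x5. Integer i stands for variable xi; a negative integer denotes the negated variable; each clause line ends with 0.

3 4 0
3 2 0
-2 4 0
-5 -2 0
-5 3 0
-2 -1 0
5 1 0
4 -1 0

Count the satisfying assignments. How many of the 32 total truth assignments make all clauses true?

4

The models are:
  x1=0 x2=0 x3=1 x4=0 x5=1
  x1=0 x2=0 x3=1 x4=1 x5=1
  x1=1 x2=0 x3=1 x4=1 x5=0
  x1=1 x2=0 x3=1 x4=1 x5=1
That's 4 in total.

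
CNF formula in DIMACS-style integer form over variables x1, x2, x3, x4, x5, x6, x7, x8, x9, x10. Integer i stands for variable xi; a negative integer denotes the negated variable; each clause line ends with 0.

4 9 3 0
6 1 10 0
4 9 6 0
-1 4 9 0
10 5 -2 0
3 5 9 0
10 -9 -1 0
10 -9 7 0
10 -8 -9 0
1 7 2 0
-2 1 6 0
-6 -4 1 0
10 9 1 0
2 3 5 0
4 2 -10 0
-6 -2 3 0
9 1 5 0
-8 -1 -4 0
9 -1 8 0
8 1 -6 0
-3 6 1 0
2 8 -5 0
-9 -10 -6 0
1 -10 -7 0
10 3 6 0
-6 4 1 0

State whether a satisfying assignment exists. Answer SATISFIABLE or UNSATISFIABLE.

SATISFIABLE

Set x1 = True and propagate.
Branch on x2: take x2 = False.
Branch on x3: take x3 = True.
For the remaining variables, x4 = True, x5 = False, x6 = False, x7 = True, x8 = False, x9 = True, x10 = True works.
So x1=T  x2=F  x3=T  x4=T  x5=F  x6=F  x7=T  x8=F  x9=T  x10=T is a satisfying assignment.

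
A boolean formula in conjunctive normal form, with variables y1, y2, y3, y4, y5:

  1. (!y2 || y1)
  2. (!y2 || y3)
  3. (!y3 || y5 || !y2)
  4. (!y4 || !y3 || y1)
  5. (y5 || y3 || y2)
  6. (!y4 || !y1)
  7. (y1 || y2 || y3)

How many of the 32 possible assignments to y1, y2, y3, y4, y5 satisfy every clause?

Satisfying assignments:
  y1=0 y2=0 y3=1 y4=0 y5=0
  y1=0 y2=0 y3=1 y4=0 y5=1
  y1=1 y2=0 y3=0 y4=0 y5=1
  y1=1 y2=0 y3=1 y4=0 y5=0
  y1=1 y2=0 y3=1 y4=0 y5=1
  y1=1 y2=1 y3=1 y4=0 y5=1
That's 6 in total.

6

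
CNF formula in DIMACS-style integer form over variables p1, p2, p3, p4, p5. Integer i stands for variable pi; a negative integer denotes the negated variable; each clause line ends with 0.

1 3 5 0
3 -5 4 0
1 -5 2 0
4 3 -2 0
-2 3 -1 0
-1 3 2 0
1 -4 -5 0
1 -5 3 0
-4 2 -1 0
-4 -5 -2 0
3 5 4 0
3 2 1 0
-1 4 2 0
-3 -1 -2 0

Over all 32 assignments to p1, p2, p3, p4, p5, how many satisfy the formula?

Satisfying assignments:
  p1=0 p2=0 p3=1 p4=0 p5=0
  p1=0 p2=0 p3=1 p4=1 p5=0
  p1=0 p2=1 p3=1 p4=0 p5=0
  p1=0 p2=1 p3=1 p4=0 p5=1
  p1=0 p2=1 p3=1 p4=1 p5=0
That's 5 in total.

5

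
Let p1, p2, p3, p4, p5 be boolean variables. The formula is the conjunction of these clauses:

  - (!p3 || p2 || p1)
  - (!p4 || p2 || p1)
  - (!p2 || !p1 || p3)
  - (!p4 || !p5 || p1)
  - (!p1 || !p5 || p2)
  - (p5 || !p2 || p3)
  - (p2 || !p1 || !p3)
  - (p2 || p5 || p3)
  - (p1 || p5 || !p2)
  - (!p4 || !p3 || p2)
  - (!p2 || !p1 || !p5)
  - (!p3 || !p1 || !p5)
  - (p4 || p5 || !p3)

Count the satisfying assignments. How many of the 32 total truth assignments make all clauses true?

4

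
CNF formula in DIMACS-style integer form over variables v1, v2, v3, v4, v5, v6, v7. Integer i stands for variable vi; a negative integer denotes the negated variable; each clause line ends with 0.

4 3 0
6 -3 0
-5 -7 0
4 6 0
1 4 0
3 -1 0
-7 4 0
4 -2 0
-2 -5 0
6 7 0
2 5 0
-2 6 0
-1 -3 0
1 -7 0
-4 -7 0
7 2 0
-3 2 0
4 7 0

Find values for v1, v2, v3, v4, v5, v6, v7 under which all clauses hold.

v1=0, v2=1, v3=1, v4=1, v5=0, v6=1, v7=0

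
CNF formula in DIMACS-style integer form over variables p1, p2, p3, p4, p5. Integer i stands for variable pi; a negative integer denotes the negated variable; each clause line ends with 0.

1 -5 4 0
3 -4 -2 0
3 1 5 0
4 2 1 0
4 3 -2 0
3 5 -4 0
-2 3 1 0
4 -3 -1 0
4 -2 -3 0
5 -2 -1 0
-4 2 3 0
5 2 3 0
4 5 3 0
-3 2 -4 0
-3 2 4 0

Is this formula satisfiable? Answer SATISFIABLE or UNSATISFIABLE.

SATISFIABLE

Try p1 = False.
The remaining clauses are satisfied by p2 = True, p3 = True, p4 = True, p5 = False.
So p1=F, p2=T, p3=T, p4=T, p5=F is a satisfying assignment.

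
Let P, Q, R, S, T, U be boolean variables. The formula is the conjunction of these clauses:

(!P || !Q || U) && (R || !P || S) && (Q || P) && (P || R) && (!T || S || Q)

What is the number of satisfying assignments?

24

Case analysis on P and Q:
  P=1, Q=1: T free; 3 ways for (R,S,U) × 2^1 = 6.
  P=1, Q=0: U free; 5 ways for (R,S,T) × 2^1 = 10.
  P=0, Q=1: forces R=1; S, T, U free → 2^3 = 8.
  P=0, Q=0: a clause becomes empty — 0.
Total: 6 + 10 + 8 + 0 = 24.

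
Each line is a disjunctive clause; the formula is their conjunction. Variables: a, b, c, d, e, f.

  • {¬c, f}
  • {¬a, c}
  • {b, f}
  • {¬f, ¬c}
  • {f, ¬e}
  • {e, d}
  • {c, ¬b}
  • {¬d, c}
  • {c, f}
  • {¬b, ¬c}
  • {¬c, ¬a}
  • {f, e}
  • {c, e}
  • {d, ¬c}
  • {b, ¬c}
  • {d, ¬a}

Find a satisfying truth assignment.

a=False, b=False, c=False, d=False, e=True, f=True

Check each clause:
  1. {¬c, f} — ¬c is true.
  2. {¬a, c} — ¬a is true.
  3. {b, f} — f is true.
  4. {¬c, ¬f} — ¬c is true.
  5. {¬e, f} — f is true.
  6. {e, d} — e is true.
  7. {¬b, c} — ¬b is true.
  8. {¬d, c} — ¬d is true.
  9. {f, c} — f is true.
  10. {¬b, ¬c} — ¬c is true.
  11. {¬c, ¬a} — ¬c is true.
  12. {e, f} — e is true.
  13. {c, e} — e is true.
  14. {d, ¬c} — ¬c is true.
  15. {b, ¬c} — ¬c is true.
  16. {d, ¬a} — ¬a is true.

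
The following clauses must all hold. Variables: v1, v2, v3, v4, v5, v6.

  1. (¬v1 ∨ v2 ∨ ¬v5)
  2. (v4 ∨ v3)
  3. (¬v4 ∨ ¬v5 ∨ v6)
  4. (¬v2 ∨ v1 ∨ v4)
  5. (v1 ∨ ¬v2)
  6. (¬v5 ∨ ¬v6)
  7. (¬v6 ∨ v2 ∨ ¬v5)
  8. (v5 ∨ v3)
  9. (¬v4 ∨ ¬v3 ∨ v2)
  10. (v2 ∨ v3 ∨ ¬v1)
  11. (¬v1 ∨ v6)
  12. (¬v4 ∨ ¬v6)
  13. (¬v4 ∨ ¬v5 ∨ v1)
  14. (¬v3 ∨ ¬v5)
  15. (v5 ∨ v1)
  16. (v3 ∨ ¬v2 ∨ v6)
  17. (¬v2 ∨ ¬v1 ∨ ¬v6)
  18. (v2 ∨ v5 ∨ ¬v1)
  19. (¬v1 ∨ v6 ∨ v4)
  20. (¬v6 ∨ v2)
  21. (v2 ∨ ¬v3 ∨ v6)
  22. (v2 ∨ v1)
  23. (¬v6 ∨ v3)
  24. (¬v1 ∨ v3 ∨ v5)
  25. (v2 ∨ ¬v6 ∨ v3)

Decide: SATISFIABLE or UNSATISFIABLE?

v2 = True:
  propagation gives v1=True, v6=True; an empty clause results — contradiction.
v2 = False:
  propagation gives v6=False, v1=False; an empty clause results — contradiction.
Every branch closes, so no satisfying assignment exists.

UNSATISFIABLE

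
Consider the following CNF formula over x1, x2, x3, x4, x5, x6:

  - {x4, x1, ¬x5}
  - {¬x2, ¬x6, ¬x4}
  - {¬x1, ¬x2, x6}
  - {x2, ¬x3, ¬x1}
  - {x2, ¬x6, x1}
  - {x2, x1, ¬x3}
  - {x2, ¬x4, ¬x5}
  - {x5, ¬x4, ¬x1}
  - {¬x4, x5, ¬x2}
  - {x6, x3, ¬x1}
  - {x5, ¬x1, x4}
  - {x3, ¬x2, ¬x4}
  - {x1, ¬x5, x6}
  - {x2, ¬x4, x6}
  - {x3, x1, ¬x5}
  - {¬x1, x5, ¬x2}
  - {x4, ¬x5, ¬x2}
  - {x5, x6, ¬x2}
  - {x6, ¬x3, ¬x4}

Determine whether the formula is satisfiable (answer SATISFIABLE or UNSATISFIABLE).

Branch on x1: take x1 = False.
For the remaining variables, x2 = True, x3 = False, x4 = False, x5 = False, x6 = True works.
Every clause has at least one true literal under this assignment.
So x1 = F, x2 = T, x3 = F, x4 = F, x5 = F, x6 = T is a satisfying assignment.

SATISFIABLE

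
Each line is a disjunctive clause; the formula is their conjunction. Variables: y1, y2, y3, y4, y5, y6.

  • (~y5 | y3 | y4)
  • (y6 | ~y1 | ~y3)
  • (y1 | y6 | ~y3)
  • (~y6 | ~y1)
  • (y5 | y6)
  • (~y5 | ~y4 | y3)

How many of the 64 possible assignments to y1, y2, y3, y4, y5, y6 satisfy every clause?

Split on y3, then y6.
  y3=T, y6=T: forces y1=F; y2, y4, y5 free → 2^3 = 8.
  y3=T, y6=F: a clause becomes empty — 0.
  y3=F, y6=T: remaining (y1,y2,y4,y5) ∈ {(F,F,F,F); (F,F,T,F); (F,T,F,F); (F,T,T,F)} — 4.
  y3=F, y6=F: a clause becomes empty — 0.
Total: 8 + 0 + 4 + 0 = 12.

12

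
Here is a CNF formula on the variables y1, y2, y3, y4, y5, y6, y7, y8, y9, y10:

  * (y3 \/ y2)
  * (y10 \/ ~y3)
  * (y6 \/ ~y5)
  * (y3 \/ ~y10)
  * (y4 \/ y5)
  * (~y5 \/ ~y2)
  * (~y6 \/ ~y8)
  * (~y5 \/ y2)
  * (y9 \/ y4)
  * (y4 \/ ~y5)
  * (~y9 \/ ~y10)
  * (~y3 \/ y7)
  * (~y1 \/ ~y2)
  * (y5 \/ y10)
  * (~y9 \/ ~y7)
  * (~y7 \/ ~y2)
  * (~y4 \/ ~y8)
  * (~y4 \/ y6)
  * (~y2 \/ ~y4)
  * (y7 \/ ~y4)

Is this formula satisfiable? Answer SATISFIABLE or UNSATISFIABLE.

y8 occurs only negated in the remaining clauses — set y8 = False.
Branch on y1: take y1 = True.
  then y2 is forced to False.
  then y3 is forced to True.
  then y10 is forced to True.
  then y5 is forced to False.
  then y4 is forced to True.
  then y9 is forced to False.
  then y7 is forced to True.
  then y6 is forced to True.
So y1 = T, y2 = F, y3 = T, y4 = T, y5 = F, y6 = T, y7 = T, y8 = F, y9 = F, y10 = T is a satisfying assignment.

SATISFIABLE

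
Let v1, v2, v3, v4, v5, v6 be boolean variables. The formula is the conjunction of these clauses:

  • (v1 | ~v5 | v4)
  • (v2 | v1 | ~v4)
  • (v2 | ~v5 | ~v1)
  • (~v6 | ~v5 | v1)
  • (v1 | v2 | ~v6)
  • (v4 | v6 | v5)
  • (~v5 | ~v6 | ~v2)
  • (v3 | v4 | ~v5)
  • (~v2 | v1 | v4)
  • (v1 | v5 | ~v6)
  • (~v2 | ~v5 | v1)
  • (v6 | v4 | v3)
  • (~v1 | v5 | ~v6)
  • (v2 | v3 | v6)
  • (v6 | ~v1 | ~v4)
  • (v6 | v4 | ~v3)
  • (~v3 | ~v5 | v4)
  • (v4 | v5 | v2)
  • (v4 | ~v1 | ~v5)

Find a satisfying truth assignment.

v1=False, v2=True, v3=False, v4=True, v5=False, v6=False

Try v1 = False.
The remaining clauses are satisfied by v2 = True, v3 = False, v4 = True, v5 = False, v6 = False.
Check each clause:
  1. (~v5 | v4 | v1) — ~v5 is true.
  2. (v2 | ~v4 | v1) — v2 is true.
  3. (~v1 | v2 | ~v5) — v2 is true.
  4. (~v6 | v1 | ~v5) — ~v6 is true.
  5. (v1 | ~v6 | v2) — ~v6 is true.
  6. (v4 | v5 | v6) — v4 is true.
  7. (~v6 | ~v2 | ~v5) — ~v6 is true.
  8. (v4 | ~v5 | v3) — v4 is true.
  9. (v4 | ~v2 | v1) — v4 is true.
  10. (~v6 | v1 | v5) — ~v6 is true.
  11. (~v2 | v1 | ~v5) — ~v5 is true.
  12. (v3 | v4 | v6) — v4 is true.
  13. (~v1 | ~v6 | v5) — ~v6 is true.
  14. (v2 | v6 | v3) — v2 is true.
  15. (~v1 | ~v4 | v6) — ~v1 is true.
  16. (~v3 | v6 | v4) — v4 is true.
  17. (~v5 | ~v3 | v4) — ~v5 is true.
  18. (v2 | v4 | v5) — v2 is true.
  19. (~v5 | v4 | ~v1) — ~v5 is true.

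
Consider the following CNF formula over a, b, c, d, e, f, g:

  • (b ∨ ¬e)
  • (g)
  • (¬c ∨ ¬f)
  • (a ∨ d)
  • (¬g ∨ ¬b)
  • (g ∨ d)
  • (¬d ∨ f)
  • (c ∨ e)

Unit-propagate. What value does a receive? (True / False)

(g) is a unit clause: g = True.
In (¬g ∨ ¬b), ¬g is now false; ¬b must hold, so b = False.
From (¬e ∨ b) and b = False: e = False.
In (c ∨ e), e is now false; c must hold, so c = True.
(¬c ∨ ¬f): since c = True, the clause reduces to (¬f). f = False.
(f ∨ ¬d) with f = False leaves only ¬d, so d = False.
(a ∨ d): since d = False, the clause reduces to (a). a = True.

True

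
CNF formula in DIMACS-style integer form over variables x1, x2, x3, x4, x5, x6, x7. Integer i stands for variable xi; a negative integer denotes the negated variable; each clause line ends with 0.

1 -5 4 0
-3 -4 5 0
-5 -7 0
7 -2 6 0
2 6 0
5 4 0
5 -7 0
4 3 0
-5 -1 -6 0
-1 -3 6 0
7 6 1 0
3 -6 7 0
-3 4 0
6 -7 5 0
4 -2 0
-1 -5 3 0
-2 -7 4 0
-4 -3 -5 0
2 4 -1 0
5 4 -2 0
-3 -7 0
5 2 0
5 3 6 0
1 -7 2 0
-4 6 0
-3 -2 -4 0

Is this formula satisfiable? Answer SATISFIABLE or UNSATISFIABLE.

x4 = True:
  x5 = True:
    propagation gives x7=False, x1=False, x3=True; an empty clause results — contradiction.
  x5 = False:
    propagation gives x3=False, x7=False; an empty clause results — contradiction.
x4 = False:
  propagation gives x5=True, x1=True, x7=False, x3=True; an empty clause results — contradiction.
Every branch closes, so no satisfying assignment exists.

UNSATISFIABLE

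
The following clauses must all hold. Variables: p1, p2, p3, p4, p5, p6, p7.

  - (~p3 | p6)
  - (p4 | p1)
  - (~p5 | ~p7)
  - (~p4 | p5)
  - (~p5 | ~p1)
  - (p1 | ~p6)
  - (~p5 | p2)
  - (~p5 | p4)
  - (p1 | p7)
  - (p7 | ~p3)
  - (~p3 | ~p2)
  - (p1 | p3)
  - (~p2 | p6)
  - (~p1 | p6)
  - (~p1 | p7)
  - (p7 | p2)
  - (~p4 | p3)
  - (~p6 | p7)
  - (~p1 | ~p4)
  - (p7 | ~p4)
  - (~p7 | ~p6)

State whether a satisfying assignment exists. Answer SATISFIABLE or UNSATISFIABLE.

p1 = True:
  propagation gives p5=False, p4=False, p6=True, p7=True; an empty clause results — contradiction.
p1 = False:
  propagation gives p4=True, p5=True, p7=False; an empty clause results — contradiction.
Every branch closes, so no satisfying assignment exists.

UNSATISFIABLE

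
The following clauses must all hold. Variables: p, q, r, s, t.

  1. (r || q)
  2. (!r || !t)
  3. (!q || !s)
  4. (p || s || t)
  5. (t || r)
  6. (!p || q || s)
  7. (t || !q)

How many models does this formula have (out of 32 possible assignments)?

The models are:
  p=0 q=0 r=1 s=1 t=0
  p=0 q=1 r=0 s=0 t=1
  p=1 q=0 r=1 s=1 t=0
  p=1 q=1 r=0 s=0 t=1
Count: 4.

4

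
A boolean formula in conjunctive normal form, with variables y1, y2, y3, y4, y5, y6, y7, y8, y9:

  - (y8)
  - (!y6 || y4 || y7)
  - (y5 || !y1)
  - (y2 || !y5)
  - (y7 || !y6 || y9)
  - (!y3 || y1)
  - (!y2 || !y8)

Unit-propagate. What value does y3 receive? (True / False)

False

Unit clause (y8) sets y8 = True.
In (!y2 || !y8), !y8 is now false; !y2 must hold, so y2 = False.
In (!y5 || y2), y2 is now false; !y5 must hold, so y5 = False.
From (y5 || !y1) and y5 = False: y1 = False.
From (!y3 || y1) and y1 = False: y3 = False.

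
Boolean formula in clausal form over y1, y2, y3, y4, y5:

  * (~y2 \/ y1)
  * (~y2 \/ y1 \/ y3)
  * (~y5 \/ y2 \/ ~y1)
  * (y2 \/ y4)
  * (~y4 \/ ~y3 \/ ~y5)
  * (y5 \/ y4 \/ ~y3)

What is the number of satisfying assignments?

11

Split on y2, then y1.
  y2=T, y1=T: 6 of the 8 assignments to (y3,y4,y5) work.
  y2=T, y1=F: a clause becomes empty — 0.
  y2=F, y1=T: remaining (y3,y4,y5) ∈ {(F,T,F); (T,T,F)} — 2.
  y2=F, y1=F: remaining (y3,y4,y5) ∈ {(F,T,F); (F,T,T); (T,T,F)} — 3.
Total: 6 + 0 + 2 + 3 = 11.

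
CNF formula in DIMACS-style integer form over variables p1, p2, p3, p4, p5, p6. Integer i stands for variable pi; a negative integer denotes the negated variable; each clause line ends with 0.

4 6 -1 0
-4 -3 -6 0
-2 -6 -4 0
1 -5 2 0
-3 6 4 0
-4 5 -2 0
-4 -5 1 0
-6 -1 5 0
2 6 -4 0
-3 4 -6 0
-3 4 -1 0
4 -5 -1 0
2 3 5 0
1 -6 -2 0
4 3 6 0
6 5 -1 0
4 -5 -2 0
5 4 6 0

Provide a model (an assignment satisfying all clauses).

p1 = T, p2 = T, p3 = F, p4 = T, p5 = T, p6 = F

Try p1 = True.
Branch on p2: take p2 = True.
Branch on p3: take p3 = False.
For the remaining variables, p4 = True, p5 = True, p6 = False works.
Every clause has at least one true literal under this assignment.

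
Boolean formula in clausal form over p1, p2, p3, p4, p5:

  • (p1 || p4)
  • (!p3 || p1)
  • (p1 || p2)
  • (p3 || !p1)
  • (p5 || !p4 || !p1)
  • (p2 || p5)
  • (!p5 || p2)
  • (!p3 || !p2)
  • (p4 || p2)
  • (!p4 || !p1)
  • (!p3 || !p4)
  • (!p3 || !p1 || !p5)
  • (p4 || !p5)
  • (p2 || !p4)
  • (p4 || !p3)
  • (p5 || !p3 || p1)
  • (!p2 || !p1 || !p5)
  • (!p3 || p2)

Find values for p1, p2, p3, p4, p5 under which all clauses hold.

Branch on p1: take p1 = False.
  then p4 is forced to True.
  then p3 is forced to False.
  then p2 is forced to True.
p5 is now unconstrained; take p5 = False.
Every clause has at least one true literal under this assignment.

p1=0, p2=1, p3=0, p4=1, p5=0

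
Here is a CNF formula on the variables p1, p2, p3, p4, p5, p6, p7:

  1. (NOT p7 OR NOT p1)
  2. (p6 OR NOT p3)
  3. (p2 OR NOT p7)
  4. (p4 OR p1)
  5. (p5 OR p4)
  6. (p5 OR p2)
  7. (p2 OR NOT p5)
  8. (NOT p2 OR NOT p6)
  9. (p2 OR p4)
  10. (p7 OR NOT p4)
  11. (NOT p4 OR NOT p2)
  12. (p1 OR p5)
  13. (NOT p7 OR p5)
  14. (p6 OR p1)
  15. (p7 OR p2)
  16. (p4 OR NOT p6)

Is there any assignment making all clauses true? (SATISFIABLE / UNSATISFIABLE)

SATISFIABLE

p3 occurs only negated in the remaining clauses — set p3 = False.
Set p1 = True and propagate.
  then p7 is forced to False.
  then p4 is forced to False.
  then p5 is forced to True.
  then p2 is forced to True.
  then p6 is forced to False.
So p1 = T, p2 = T, p3 = F, p4 = F, p5 = T, p6 = F, p7 = F is a satisfying assignment.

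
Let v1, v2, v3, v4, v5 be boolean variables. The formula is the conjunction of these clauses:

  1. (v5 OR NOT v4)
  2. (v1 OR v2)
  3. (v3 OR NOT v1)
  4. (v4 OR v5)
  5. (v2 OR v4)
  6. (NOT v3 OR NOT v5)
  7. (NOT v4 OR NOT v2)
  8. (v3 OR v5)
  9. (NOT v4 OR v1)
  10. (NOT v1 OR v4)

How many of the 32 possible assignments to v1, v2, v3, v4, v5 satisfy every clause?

1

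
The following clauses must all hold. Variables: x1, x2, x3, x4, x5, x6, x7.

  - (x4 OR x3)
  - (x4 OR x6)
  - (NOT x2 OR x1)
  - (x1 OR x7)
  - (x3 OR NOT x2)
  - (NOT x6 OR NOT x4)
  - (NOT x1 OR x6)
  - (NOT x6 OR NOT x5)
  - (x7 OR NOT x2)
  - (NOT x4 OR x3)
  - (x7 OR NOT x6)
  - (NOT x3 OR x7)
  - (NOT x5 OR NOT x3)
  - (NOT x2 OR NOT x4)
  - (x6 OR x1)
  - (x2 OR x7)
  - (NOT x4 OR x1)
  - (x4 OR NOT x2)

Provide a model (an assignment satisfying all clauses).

x1=False, x2=False, x3=True, x4=False, x5=False, x6=True, x7=True

Check each clause:
  1. (x3 OR x4) — x3 is true.
  2. (x6 OR x4) — x6 is true.
  3. (NOT x2 OR x1) — NOT x2 is true.
  4. (x7 OR x1) — x7 is true.
  5. (x3 OR NOT x2) — x3 is true.
  6. (NOT x6 OR NOT x4) — NOT x4 is true.
  7. (x6 OR NOT x1) — NOT x1 is true.
  8. (NOT x6 OR NOT x5) — NOT x5 is true.
  9. (x7 OR NOT x2) — NOT x2 is true.
  10. (NOT x4 OR x3) — x3 is true.
  11. (x7 OR NOT x6) — x7 is true.
  12. (x7 OR NOT x3) — x7 is true.
  13. (NOT x3 OR NOT x5) — NOT x5 is true.
  14. (NOT x2 OR NOT x4) — NOT x4 is true.
  15. (x1 OR x6) — x6 is true.
  16. (x7 OR x2) — x7 is true.
  17. (NOT x4 OR x1) — NOT x4 is true.
  18. (NOT x2 OR x4) — NOT x2 is true.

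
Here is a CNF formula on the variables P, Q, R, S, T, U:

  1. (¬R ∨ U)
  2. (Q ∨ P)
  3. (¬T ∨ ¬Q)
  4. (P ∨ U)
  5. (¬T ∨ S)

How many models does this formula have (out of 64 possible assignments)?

Split on P, then Q.
  P=1, Q=1: S free; 3 ways for (R,T,U) × 2^1 = 6.
  P=1, Q=0: 9 of the 16 assignments to (R,S,T,U) work.
  P=0, Q=1: remaining (R,S,T,U) ∈ {(0,0,0,1); (0,1,0,1); (1,0,0,1); (1,1,0,1)} — 4.
  P=0, Q=0: a clause becomes empty — 0.
Total: 6 + 9 + 4 + 0 = 19.

19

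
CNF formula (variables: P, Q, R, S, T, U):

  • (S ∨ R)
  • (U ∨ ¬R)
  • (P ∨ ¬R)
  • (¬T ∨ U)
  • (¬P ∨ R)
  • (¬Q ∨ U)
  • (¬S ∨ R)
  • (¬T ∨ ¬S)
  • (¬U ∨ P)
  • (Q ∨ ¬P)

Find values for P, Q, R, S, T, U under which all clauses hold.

P=True, Q=True, R=True, S=False, T=False, U=True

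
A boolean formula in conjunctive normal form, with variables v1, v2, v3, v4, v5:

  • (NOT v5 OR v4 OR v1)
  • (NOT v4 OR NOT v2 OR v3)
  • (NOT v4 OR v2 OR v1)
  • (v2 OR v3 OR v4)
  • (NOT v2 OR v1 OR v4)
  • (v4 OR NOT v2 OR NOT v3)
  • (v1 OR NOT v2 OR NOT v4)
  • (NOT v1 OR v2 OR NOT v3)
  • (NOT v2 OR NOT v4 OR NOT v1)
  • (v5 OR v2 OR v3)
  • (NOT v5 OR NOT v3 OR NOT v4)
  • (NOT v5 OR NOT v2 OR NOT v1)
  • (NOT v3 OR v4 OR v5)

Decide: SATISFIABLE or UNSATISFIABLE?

Try v1 = True.
Set v2 = True and propagate.
  then v4 is forced to False.
  then v3 is forced to False.
  then v5 is forced to False.
So v1=True, v2=True, v3=False, v4=False, v5=False is a satisfying assignment.

SATISFIABLE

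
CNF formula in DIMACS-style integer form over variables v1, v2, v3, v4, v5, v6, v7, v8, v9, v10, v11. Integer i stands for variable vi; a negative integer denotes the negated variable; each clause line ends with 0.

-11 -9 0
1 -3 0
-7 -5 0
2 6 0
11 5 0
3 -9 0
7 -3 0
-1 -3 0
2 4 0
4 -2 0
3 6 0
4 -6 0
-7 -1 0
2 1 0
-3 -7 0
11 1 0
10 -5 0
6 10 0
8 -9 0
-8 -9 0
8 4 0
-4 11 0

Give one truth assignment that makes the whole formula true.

v9 occurs only negated in the remaining clauses — set v9 = False.
Try v1 = False.
  then v3 is forced to False.
  then v6 is forced to True.
  then v4 is forced to True.
  then v2 is forced to True.
  then v11 is forced to True.
Set v5 = False and propagate.
v7, v8, v10 are now unconstrained; take v7 = False, v8 = False, v10 = False.
Check each clause:
  1. (~v11 | ~v9) — ~v9 is true.
  2. (v1 | ~v3) — ~v3 is true.
  3. (~v7 | ~v5) — ~v7 is true.
  4. (v6 | v2) — v2 is true.
  5. (v11 | v5) — v11 is true.
  6. (~v9 | v3) — ~v9 is true.
  7. (~v3 | v7) — ~v3 is true.
  8. (~v1 | ~v3) — ~v3 is true.
  9. (v2 | v4) — v2 is true.
  10. (v4 | ~v2) — v4 is true.
  11. (v6 | v3) — v6 is true.
  12. (v4 | ~v6) — v4 is true.
  13. (~v1 | ~v7) — ~v7 is true.
  14. (v1 | v2) — v2 is true.
  15. (~v3 | ~v7) — ~v7 is true.
  16. (v1 | v11) — v11 is true.
  17. (v10 | ~v5) — ~v5 is true.
  18. (v10 | v6) — v6 is true.
  19. (~v9 | v8) — ~v9 is true.
  20. (~v8 | ~v9) — ~v8 is true.
  21. (v4 | v8) — v4 is true.
  22. (v11 | ~v4) — v11 is true.

v1=F  v2=T  v3=F  v4=T  v5=F  v6=T  v7=F  v8=F  v9=F  v10=F  v11=T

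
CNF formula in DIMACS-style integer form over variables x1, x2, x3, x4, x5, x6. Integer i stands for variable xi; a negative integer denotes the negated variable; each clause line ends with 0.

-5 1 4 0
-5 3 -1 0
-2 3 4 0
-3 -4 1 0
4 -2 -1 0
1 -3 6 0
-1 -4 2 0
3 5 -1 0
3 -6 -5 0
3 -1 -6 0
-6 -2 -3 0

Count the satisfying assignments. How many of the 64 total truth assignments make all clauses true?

Case analysis on x1 and x3:
  x1=T, x3=T: x5 free; 3 ways for (x2,x4,x6) × 2^1 = 6.
  x1=T, x3=F: a clause becomes empty — 0.
  x1=F, x3=T: remaining (x2,x4,x5,x6) ∈ {(F,F,F,T)} — 1.
  x1=F, x3=F: 8 of the 16 assignments to (x2,x4,x5,x6) work.
Total: 6 + 0 + 1 + 8 = 15.

15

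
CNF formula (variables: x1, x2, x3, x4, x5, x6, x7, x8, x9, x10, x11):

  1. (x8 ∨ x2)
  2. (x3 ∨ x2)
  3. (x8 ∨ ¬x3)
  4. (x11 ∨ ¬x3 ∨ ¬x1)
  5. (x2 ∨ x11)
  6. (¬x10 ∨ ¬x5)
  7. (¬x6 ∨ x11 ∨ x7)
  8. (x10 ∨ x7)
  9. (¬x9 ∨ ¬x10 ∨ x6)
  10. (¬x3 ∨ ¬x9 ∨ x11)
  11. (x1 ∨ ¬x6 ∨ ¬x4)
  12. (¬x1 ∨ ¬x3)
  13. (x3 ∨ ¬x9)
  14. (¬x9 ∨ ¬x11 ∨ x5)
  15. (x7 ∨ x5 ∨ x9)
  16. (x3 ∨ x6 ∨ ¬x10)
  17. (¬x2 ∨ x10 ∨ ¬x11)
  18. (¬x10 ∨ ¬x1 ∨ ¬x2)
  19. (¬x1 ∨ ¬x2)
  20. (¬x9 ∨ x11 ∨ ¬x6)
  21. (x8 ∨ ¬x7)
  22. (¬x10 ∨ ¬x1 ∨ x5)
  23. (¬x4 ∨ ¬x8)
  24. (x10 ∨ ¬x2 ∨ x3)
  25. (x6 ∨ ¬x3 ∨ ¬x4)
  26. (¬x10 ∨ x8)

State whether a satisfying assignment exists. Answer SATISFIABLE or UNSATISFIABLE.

Pure literal: x4 appears only negated; assign x4 = False.
Try x1 = False.
Try x2 = False.
  then x8 is forced to True.
  then x3 is forced to True.
  then x11 is forced to True.
For the remaining variables, x5 = False, x6 = True, x7 = True, x9 = False, x10 = True works.
So x1=F, x2=F, x3=T, x4=F, x5=F, x6=T, x7=T, x8=T, x9=F, x10=T, x11=T is a satisfying assignment.

SATISFIABLE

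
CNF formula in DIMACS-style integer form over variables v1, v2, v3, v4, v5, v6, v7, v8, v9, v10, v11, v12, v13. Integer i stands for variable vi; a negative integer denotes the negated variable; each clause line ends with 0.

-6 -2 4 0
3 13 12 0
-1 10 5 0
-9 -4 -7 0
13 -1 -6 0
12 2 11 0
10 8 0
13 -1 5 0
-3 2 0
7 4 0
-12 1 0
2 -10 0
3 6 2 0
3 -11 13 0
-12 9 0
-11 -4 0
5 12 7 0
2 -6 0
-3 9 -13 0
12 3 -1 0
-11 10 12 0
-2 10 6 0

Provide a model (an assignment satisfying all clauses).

v1=True, v2=True, v3=False, v4=True, v5=False, v6=True, v7=False, v8=True, v9=True, v10=True, v11=False, v12=True, v13=True

Pure literal: v8 appears only positively; assign v8 = True.
Try v1 = True.
Try v2 = True.
The remaining clauses are satisfied by v3 = False, v4 = True, v5 = False, v6 = True, v7 = False, v9 = True, v10 = True, v11 = False, v12 = True, v13 = True.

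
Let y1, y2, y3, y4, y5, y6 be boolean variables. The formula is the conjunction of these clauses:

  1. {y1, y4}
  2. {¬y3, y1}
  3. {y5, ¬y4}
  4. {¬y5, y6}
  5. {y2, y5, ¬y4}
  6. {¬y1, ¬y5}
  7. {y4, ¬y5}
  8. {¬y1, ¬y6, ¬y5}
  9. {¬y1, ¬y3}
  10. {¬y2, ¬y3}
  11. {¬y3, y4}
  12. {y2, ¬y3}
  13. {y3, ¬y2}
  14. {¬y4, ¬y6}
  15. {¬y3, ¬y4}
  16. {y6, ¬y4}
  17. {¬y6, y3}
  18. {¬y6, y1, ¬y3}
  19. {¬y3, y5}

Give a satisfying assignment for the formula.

Try y1 = True.
  then y5 is forced to False.
  then y4 is forced to False.
  then y3 is forced to False.
  then y2 is forced to False.
  then y6 is forced to False.

y1=True, y2=False, y3=False, y4=False, y5=False, y6=False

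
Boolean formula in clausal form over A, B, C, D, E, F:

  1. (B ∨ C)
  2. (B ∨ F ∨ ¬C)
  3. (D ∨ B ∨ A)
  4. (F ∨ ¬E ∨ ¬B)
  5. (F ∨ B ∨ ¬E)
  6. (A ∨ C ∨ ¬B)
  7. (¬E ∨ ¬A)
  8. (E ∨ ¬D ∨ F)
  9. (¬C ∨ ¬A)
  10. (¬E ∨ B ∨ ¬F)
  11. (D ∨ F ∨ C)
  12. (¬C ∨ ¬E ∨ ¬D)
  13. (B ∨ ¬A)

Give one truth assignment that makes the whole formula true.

Try A = False.
Branch on B: take B = True.
  then C is forced to True.
Set D = True and propagate.
  then E is forced to False.
  then F is forced to True.
Every clause has at least one true literal under this assignment.

A=0  B=1  C=1  D=1  E=0  F=1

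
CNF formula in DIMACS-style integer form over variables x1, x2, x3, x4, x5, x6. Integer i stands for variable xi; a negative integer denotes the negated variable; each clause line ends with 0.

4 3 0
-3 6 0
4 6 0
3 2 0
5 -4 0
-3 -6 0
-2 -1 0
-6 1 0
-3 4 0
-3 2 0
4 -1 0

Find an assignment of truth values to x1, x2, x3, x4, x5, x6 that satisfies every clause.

x1=False, x2=True, x3=False, x4=True, x5=True, x6=False

Check each clause:
  1. (x4 OR x3) — x4 is true.
  2. (NOT x3 OR x6) — NOT x3 is true.
  3. (x4 OR x6) — x4 is true.
  4. (x3 OR x2) — x2 is true.
  5. (x5 OR NOT x4) — x5 is true.
  6. (NOT x6 OR NOT x3) — NOT x6 is true.
  7. (NOT x2 OR NOT x1) — NOT x1 is true.
  8. (x1 OR NOT x6) — NOT x6 is true.
  9. (NOT x3 OR x4) — x4 is true.
  10. (x2 OR NOT x3) — x2 is true.
  11. (NOT x1 OR x4) — x4 is true.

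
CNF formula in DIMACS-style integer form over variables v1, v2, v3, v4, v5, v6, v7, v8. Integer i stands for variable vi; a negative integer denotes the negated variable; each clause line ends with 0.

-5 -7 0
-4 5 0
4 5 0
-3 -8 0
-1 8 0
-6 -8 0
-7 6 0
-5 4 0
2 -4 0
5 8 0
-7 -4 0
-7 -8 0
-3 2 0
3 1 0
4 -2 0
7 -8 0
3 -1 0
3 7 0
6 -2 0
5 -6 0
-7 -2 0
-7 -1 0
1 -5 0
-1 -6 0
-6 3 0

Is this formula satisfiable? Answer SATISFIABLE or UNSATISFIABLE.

UNSATISFIABLE

v7 = True:
  propagation gives v5=False, v4=False; an empty clause results — contradiction.
v7 = False:
  propagation gives v8=False, v1=False, v5=True; an empty clause results — contradiction.
Every branch closes, so no satisfying assignment exists.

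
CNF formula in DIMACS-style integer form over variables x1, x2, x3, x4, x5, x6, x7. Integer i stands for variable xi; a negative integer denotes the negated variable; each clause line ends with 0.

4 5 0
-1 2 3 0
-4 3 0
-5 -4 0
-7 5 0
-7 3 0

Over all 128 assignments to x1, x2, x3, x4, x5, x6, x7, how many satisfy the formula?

30

Case analysis on x3 and x4:
  x3=1, x4=1: forces x5=0; x7=0; x1, x2, x6 free → 2^3 = 8.
  x3=1, x4=0: forces x5=1; x1, x2, x6, x7 free → 2^4 = 16.
  x3=0, x4=1: a clause becomes empty — 0.
  x3=0, x4=0: x6 free; 3 ways for (x1,x2,x5,x7) × 2^1 = 6.
Total: 8 + 16 + 0 + 6 = 30.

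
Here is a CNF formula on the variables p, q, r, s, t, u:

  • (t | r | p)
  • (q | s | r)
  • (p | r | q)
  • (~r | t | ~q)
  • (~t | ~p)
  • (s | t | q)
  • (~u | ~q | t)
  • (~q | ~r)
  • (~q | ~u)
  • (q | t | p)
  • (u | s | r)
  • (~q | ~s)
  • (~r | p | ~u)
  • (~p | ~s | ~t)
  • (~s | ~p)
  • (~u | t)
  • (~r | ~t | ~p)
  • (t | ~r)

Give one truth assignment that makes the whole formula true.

p=0, q=0, r=1, s=1, t=1, u=0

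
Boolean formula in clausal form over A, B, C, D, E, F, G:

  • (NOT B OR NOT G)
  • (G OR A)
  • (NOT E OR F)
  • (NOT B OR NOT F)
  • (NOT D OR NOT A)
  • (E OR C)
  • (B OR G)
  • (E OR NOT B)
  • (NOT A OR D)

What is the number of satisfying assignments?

The models are:
  A=0 B=0 C=0 D=0 E=1 F=1 G=1
  A=0 B=0 C=0 D=1 E=1 F=1 G=1
  A=0 B=0 C=1 D=0 E=0 F=0 G=1
  A=0 B=0 C=1 D=0 E=0 F=1 G=1
  A=0 B=0 C=1 D=0 E=1 F=1 G=1
  A=0 B=0 C=1 D=1 E=0 F=0 G=1
  A=0 B=0 C=1 D=1 E=0 F=1 G=1
  A=0 B=0 C=1 D=1 E=1 F=1 G=1
That's 8 in total.

8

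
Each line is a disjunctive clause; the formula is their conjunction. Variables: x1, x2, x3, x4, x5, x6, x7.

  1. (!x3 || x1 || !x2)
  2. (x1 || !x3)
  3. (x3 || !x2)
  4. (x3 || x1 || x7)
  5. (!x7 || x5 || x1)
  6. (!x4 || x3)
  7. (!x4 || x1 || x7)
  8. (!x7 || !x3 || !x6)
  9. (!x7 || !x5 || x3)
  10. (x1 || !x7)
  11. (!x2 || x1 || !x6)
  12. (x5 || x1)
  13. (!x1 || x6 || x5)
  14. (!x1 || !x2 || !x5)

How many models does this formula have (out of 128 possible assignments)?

14

Case analysis on x1 and x3:
  x1=T, x3=T: x4 free; 5 ways for (x2,x5,x6,x7) × 2^1 = 10.
  x1=T, x3=F: remaining (x2,x4,x5,x6,x7) ∈ {(F,F,F,T,F); (F,F,F,T,T); (F,F,T,F,F); (F,F,T,T,F)} — 4.
  x1=F, x3=T: a clause becomes empty — 0.
  x1=F, x3=F: a clause becomes empty — 0.
Total: 10 + 4 + 0 + 0 = 14.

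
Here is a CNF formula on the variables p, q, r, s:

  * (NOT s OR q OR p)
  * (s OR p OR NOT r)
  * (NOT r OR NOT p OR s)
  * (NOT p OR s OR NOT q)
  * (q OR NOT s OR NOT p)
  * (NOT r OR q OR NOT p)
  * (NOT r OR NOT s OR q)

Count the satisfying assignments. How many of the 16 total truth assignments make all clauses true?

7

The models are:
  p=F q=F r=F s=F
  p=F q=T r=F s=F
  p=F q=T r=F s=T
  p=F q=T r=T s=T
  p=T q=F r=F s=F
  p=T q=T r=F s=T
  p=T q=T r=T s=T
That's 7 in total.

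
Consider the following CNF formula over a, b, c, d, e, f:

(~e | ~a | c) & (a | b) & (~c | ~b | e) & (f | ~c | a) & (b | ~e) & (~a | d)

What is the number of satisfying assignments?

18

Case analysis on a and b:
  a=T, b=T: remaining (c,d,e,f) ∈ {(F,T,F,F); (F,T,F,T); (T,T,T,F); (T,T,T,T)} — 4.
  a=T, b=F: remaining (c,d,e,f) ∈ {(F,T,F,F); (F,T,F,T); (T,T,F,F); (T,T,F,T)} — 4.
  a=F, b=T: d free; 5 ways for (c,e,f) × 2^1 = 10.
  a=F, b=F: a clause becomes empty — 0.
Total: 4 + 4 + 10 + 0 = 18.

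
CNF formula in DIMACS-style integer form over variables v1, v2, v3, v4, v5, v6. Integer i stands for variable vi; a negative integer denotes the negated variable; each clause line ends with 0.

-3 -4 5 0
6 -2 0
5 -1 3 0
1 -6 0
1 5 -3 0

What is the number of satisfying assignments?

21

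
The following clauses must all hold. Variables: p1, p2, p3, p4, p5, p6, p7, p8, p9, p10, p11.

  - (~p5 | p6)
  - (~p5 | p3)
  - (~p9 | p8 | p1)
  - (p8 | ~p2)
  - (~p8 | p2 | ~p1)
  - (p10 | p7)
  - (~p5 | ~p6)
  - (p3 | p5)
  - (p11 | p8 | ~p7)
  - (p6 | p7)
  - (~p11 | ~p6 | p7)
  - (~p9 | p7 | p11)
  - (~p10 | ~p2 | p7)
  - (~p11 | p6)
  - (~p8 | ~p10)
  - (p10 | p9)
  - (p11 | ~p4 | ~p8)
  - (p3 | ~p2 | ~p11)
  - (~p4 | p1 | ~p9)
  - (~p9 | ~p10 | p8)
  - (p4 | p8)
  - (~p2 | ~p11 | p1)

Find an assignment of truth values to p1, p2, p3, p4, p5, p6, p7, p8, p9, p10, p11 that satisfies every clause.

p1=F, p2=F, p3=T, p4=F, p5=F, p6=T, p7=T, p8=T, p9=T, p10=F, p11=F

Pure literal: p3 appears only positively; assign p3 = True.
Try p1 = False.
Set p2 = False and propagate.
Branch on p4: take p4 = False.
  then p8 is forced to True.
  then p10 is forced to False.
  then p7 is forced to True.
  then p9 is forced to True.
For the remaining variables, p5 = False, p6 = True, p11 = False works.
Every clause has at least one true literal under this assignment.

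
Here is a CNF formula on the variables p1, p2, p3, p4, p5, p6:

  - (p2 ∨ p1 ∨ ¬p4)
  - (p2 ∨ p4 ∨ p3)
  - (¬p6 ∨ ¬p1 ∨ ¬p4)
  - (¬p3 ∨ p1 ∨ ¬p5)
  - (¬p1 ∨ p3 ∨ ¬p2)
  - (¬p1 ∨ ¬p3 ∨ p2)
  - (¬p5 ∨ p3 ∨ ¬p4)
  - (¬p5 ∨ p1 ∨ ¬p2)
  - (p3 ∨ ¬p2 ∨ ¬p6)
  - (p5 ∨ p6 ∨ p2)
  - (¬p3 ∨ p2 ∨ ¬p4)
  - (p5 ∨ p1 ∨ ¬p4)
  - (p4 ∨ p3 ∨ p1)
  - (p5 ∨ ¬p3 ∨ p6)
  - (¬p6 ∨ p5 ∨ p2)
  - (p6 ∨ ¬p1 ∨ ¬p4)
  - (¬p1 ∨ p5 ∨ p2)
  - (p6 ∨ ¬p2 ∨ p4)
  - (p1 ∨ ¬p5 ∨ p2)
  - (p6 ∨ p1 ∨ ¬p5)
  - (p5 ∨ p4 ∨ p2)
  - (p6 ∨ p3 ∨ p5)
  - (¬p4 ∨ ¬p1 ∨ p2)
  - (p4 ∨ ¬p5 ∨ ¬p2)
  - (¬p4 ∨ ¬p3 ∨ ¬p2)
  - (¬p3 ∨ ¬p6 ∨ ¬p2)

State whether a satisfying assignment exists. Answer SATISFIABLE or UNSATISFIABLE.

UNSATISFIABLE

p2 = True:
  p3 = True:
    propagation gives p4=False, p6=True; an empty clause results — contradiction.
  p3 = False:
    propagation gives p1=False, p5=False, p6=False; an empty clause results — contradiction.
p2 = False:
  p1 = True:
    propagation gives p3=False, p4=True; an empty clause results — contradiction.
  p1 = False:
    propagation gives p4=False, p3=True, p5=False; an empty clause results — contradiction.
Every branch closes, so no satisfying assignment exists.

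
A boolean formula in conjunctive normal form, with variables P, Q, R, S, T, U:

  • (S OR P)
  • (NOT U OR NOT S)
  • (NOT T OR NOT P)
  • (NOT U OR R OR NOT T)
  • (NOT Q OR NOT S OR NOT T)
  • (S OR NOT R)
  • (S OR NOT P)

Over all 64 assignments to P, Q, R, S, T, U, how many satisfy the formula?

10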